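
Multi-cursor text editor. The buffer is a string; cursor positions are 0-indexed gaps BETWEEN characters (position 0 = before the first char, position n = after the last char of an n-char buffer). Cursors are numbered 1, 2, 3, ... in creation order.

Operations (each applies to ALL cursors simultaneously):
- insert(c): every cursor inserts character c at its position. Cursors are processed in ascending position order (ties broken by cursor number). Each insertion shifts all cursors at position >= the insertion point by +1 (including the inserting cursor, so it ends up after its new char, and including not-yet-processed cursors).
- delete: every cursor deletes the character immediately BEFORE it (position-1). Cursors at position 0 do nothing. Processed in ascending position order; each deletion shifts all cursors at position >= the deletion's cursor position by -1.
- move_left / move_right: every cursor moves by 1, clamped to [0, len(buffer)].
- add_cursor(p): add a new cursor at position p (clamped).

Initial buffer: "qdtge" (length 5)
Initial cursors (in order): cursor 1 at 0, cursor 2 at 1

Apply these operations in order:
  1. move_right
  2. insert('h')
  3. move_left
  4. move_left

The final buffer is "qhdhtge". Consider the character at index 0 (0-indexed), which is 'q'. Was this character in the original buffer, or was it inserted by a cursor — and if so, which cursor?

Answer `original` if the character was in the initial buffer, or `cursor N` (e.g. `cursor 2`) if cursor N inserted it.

Answer: original

Derivation:
After op 1 (move_right): buffer="qdtge" (len 5), cursors c1@1 c2@2, authorship .....
After op 2 (insert('h')): buffer="qhdhtge" (len 7), cursors c1@2 c2@4, authorship .1.2...
After op 3 (move_left): buffer="qhdhtge" (len 7), cursors c1@1 c2@3, authorship .1.2...
After op 4 (move_left): buffer="qhdhtge" (len 7), cursors c1@0 c2@2, authorship .1.2...
Authorship (.=original, N=cursor N): . 1 . 2 . . .
Index 0: author = original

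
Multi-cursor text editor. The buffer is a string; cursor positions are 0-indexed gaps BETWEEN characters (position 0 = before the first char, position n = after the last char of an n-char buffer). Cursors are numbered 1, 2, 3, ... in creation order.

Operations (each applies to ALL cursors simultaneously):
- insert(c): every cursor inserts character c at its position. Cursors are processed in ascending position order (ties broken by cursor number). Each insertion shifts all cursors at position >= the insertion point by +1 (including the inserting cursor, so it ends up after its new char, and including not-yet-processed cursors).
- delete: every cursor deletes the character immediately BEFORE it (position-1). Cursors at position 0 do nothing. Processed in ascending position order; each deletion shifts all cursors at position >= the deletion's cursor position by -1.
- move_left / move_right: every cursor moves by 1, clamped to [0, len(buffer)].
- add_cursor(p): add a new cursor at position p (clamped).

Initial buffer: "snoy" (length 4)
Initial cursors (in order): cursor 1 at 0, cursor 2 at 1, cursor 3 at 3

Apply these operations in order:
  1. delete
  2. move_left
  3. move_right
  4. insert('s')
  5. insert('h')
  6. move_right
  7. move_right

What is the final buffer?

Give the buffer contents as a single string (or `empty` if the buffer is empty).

After op 1 (delete): buffer="ny" (len 2), cursors c1@0 c2@0 c3@1, authorship ..
After op 2 (move_left): buffer="ny" (len 2), cursors c1@0 c2@0 c3@0, authorship ..
After op 3 (move_right): buffer="ny" (len 2), cursors c1@1 c2@1 c3@1, authorship ..
After op 4 (insert('s')): buffer="nsssy" (len 5), cursors c1@4 c2@4 c3@4, authorship .123.
After op 5 (insert('h')): buffer="nssshhhy" (len 8), cursors c1@7 c2@7 c3@7, authorship .123123.
After op 6 (move_right): buffer="nssshhhy" (len 8), cursors c1@8 c2@8 c3@8, authorship .123123.
After op 7 (move_right): buffer="nssshhhy" (len 8), cursors c1@8 c2@8 c3@8, authorship .123123.

Answer: nssshhhy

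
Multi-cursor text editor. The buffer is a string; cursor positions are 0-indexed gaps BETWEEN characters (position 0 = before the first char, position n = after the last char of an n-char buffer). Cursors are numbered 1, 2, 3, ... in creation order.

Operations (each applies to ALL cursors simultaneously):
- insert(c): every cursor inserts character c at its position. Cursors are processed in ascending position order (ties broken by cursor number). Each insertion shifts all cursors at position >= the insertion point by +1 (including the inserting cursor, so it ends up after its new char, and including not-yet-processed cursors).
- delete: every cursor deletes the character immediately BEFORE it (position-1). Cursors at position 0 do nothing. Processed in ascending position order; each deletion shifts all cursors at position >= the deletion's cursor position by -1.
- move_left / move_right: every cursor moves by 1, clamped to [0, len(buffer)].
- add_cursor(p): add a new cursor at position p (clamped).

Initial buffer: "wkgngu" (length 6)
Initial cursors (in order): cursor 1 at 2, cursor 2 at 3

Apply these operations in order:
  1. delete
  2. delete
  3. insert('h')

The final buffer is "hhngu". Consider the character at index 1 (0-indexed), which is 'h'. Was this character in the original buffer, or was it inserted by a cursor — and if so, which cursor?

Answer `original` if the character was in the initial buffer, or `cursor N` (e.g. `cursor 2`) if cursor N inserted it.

Answer: cursor 2

Derivation:
After op 1 (delete): buffer="wngu" (len 4), cursors c1@1 c2@1, authorship ....
After op 2 (delete): buffer="ngu" (len 3), cursors c1@0 c2@0, authorship ...
After op 3 (insert('h')): buffer="hhngu" (len 5), cursors c1@2 c2@2, authorship 12...
Authorship (.=original, N=cursor N): 1 2 . . .
Index 1: author = 2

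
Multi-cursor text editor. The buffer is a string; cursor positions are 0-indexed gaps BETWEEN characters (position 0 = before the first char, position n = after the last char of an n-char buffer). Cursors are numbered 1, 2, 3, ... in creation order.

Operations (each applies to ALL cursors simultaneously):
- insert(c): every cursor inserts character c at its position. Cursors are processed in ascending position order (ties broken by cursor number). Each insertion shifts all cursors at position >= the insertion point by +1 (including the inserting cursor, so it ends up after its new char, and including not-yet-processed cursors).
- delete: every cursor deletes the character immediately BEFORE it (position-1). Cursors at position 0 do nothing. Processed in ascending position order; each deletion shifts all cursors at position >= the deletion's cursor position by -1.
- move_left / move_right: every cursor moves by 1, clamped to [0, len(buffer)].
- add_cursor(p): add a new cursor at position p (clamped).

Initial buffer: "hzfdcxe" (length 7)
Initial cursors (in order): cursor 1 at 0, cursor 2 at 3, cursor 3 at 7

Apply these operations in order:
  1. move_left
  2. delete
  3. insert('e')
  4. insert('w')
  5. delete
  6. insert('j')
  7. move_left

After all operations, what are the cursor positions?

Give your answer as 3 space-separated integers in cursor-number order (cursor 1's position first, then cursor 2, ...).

After op 1 (move_left): buffer="hzfdcxe" (len 7), cursors c1@0 c2@2 c3@6, authorship .......
After op 2 (delete): buffer="hfdce" (len 5), cursors c1@0 c2@1 c3@4, authorship .....
After op 3 (insert('e')): buffer="ehefdcee" (len 8), cursors c1@1 c2@3 c3@7, authorship 1.2...3.
After op 4 (insert('w')): buffer="ewhewfdcewe" (len 11), cursors c1@2 c2@5 c3@10, authorship 11.22...33.
After op 5 (delete): buffer="ehefdcee" (len 8), cursors c1@1 c2@3 c3@7, authorship 1.2...3.
After op 6 (insert('j')): buffer="ejhejfdceje" (len 11), cursors c1@2 c2@5 c3@10, authorship 11.22...33.
After op 7 (move_left): buffer="ejhejfdceje" (len 11), cursors c1@1 c2@4 c3@9, authorship 11.22...33.

Answer: 1 4 9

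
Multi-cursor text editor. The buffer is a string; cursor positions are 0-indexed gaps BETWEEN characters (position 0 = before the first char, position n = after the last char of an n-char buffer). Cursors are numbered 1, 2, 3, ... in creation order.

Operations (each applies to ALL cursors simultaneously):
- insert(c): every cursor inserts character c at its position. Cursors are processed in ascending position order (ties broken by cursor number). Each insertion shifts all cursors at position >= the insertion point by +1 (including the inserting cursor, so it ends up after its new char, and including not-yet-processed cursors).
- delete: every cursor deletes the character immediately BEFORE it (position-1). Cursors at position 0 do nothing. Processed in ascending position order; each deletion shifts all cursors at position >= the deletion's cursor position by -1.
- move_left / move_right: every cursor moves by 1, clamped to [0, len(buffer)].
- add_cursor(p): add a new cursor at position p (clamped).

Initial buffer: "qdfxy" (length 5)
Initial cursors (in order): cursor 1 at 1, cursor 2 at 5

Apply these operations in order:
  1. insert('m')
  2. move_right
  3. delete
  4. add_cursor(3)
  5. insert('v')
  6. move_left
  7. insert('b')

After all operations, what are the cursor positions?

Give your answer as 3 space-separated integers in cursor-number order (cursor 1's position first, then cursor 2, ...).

Answer: 3 10 6

Derivation:
After op 1 (insert('m')): buffer="qmdfxym" (len 7), cursors c1@2 c2@7, authorship .1....2
After op 2 (move_right): buffer="qmdfxym" (len 7), cursors c1@3 c2@7, authorship .1....2
After op 3 (delete): buffer="qmfxy" (len 5), cursors c1@2 c2@5, authorship .1...
After op 4 (add_cursor(3)): buffer="qmfxy" (len 5), cursors c1@2 c3@3 c2@5, authorship .1...
After op 5 (insert('v')): buffer="qmvfvxyv" (len 8), cursors c1@3 c3@5 c2@8, authorship .11.3..2
After op 6 (move_left): buffer="qmvfvxyv" (len 8), cursors c1@2 c3@4 c2@7, authorship .11.3..2
After op 7 (insert('b')): buffer="qmbvfbvxybv" (len 11), cursors c1@3 c3@6 c2@10, authorship .111.33..22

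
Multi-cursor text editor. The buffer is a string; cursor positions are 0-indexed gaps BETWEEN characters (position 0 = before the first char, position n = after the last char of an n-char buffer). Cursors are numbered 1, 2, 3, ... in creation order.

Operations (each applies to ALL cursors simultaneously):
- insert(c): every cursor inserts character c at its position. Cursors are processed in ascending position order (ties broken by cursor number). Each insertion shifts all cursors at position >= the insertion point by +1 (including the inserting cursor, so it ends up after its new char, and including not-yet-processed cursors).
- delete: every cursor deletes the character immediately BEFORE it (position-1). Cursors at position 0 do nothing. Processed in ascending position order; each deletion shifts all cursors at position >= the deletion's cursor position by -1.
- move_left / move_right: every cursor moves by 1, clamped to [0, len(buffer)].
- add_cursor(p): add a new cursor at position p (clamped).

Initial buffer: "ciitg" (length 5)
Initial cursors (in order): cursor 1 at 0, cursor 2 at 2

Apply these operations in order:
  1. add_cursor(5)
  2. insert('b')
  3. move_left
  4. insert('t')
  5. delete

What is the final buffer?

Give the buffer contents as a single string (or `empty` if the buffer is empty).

After op 1 (add_cursor(5)): buffer="ciitg" (len 5), cursors c1@0 c2@2 c3@5, authorship .....
After op 2 (insert('b')): buffer="bcibitgb" (len 8), cursors c1@1 c2@4 c3@8, authorship 1..2...3
After op 3 (move_left): buffer="bcibitgb" (len 8), cursors c1@0 c2@3 c3@7, authorship 1..2...3
After op 4 (insert('t')): buffer="tbcitbitgtb" (len 11), cursors c1@1 c2@5 c3@10, authorship 11..22...33
After op 5 (delete): buffer="bcibitgb" (len 8), cursors c1@0 c2@3 c3@7, authorship 1..2...3

Answer: bcibitgb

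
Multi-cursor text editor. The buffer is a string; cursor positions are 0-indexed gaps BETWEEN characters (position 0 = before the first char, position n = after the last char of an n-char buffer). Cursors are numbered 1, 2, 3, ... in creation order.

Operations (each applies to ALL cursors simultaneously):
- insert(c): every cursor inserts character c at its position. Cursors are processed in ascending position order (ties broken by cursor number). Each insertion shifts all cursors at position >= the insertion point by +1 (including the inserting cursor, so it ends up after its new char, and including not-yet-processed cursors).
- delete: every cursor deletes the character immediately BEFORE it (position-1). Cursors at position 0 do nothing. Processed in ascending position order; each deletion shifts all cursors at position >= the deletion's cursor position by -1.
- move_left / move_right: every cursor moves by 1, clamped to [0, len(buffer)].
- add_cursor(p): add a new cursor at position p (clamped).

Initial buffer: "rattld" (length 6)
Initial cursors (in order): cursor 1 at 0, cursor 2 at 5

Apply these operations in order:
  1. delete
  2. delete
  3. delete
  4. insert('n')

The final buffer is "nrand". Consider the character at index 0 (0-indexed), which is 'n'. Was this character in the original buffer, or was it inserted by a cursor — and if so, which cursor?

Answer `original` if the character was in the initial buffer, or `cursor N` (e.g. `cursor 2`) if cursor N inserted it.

After op 1 (delete): buffer="rattd" (len 5), cursors c1@0 c2@4, authorship .....
After op 2 (delete): buffer="ratd" (len 4), cursors c1@0 c2@3, authorship ....
After op 3 (delete): buffer="rad" (len 3), cursors c1@0 c2@2, authorship ...
After op 4 (insert('n')): buffer="nrand" (len 5), cursors c1@1 c2@4, authorship 1..2.
Authorship (.=original, N=cursor N): 1 . . 2 .
Index 0: author = 1

Answer: cursor 1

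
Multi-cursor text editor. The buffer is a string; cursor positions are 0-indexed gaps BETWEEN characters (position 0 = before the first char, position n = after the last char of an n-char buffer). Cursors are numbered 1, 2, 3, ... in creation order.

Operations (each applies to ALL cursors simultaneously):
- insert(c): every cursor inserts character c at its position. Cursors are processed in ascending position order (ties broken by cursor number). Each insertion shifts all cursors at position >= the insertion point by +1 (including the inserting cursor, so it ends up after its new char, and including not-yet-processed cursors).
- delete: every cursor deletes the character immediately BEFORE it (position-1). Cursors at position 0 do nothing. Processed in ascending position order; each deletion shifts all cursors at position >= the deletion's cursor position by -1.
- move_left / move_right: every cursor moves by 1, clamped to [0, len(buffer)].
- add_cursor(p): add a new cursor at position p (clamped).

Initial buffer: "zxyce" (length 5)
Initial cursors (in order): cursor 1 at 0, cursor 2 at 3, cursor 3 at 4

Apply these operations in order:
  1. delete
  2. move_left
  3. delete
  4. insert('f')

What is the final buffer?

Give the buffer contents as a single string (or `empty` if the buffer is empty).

After op 1 (delete): buffer="zxe" (len 3), cursors c1@0 c2@2 c3@2, authorship ...
After op 2 (move_left): buffer="zxe" (len 3), cursors c1@0 c2@1 c3@1, authorship ...
After op 3 (delete): buffer="xe" (len 2), cursors c1@0 c2@0 c3@0, authorship ..
After op 4 (insert('f')): buffer="fffxe" (len 5), cursors c1@3 c2@3 c3@3, authorship 123..

Answer: fffxe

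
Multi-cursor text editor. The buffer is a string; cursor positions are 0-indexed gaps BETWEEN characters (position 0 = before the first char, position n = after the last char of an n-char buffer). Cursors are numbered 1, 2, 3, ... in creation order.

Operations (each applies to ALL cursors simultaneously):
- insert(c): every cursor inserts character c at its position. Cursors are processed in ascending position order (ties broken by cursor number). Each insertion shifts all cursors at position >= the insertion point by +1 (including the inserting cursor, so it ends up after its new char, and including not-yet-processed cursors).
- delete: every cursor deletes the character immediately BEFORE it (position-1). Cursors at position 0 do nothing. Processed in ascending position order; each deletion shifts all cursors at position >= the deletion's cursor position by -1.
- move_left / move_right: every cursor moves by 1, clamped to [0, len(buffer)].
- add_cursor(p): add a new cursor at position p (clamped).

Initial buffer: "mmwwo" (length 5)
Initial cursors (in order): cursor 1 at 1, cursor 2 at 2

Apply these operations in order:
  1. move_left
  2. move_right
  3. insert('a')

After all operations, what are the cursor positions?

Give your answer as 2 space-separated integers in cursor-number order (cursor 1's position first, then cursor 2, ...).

After op 1 (move_left): buffer="mmwwo" (len 5), cursors c1@0 c2@1, authorship .....
After op 2 (move_right): buffer="mmwwo" (len 5), cursors c1@1 c2@2, authorship .....
After op 3 (insert('a')): buffer="mamawwo" (len 7), cursors c1@2 c2@4, authorship .1.2...

Answer: 2 4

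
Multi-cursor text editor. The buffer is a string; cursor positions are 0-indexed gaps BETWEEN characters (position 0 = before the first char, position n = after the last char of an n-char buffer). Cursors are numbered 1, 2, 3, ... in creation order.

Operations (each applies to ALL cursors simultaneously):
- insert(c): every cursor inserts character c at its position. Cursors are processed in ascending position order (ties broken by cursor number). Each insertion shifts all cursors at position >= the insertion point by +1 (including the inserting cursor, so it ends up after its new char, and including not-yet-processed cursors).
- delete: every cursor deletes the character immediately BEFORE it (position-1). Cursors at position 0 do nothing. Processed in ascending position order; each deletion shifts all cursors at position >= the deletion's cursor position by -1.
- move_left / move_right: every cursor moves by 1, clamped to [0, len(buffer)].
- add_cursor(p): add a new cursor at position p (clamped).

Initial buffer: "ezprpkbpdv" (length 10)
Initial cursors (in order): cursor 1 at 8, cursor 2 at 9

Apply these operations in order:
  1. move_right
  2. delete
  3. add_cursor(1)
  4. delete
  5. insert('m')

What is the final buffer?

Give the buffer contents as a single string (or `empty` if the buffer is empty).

After op 1 (move_right): buffer="ezprpkbpdv" (len 10), cursors c1@9 c2@10, authorship ..........
After op 2 (delete): buffer="ezprpkbp" (len 8), cursors c1@8 c2@8, authorship ........
After op 3 (add_cursor(1)): buffer="ezprpkbp" (len 8), cursors c3@1 c1@8 c2@8, authorship ........
After op 4 (delete): buffer="zprpk" (len 5), cursors c3@0 c1@5 c2@5, authorship .....
After op 5 (insert('m')): buffer="mzprpkmm" (len 8), cursors c3@1 c1@8 c2@8, authorship 3.....12

Answer: mzprpkmm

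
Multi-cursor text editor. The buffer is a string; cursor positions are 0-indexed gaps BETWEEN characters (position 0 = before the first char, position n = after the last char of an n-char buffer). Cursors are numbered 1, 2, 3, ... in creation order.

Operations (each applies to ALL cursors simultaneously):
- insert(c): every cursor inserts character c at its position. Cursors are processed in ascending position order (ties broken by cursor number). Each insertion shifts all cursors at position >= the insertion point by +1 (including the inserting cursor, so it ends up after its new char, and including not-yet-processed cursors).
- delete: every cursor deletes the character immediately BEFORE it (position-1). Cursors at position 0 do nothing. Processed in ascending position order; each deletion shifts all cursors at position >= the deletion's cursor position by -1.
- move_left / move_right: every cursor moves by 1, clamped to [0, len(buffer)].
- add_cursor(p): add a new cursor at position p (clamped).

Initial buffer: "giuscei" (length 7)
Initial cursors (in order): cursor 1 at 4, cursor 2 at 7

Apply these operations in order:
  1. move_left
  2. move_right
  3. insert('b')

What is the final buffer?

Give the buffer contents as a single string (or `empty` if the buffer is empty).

After op 1 (move_left): buffer="giuscei" (len 7), cursors c1@3 c2@6, authorship .......
After op 2 (move_right): buffer="giuscei" (len 7), cursors c1@4 c2@7, authorship .......
After op 3 (insert('b')): buffer="giusbceib" (len 9), cursors c1@5 c2@9, authorship ....1...2

Answer: giusbceib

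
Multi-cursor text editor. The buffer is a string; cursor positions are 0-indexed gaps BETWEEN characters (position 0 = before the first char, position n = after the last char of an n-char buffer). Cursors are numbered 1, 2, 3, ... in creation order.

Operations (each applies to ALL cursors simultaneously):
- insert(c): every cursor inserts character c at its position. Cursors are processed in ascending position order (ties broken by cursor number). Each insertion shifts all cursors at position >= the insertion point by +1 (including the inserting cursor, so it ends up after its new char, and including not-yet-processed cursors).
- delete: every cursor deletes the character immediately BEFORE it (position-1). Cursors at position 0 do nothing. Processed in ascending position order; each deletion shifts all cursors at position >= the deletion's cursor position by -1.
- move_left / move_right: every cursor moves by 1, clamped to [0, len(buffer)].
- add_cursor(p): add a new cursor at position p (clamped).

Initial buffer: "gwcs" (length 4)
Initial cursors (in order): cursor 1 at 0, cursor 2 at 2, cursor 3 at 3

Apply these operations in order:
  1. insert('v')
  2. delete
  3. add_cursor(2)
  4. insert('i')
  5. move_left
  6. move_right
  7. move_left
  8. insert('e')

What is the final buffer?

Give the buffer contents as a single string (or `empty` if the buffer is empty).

After op 1 (insert('v')): buffer="vgwvcvs" (len 7), cursors c1@1 c2@4 c3@6, authorship 1..2.3.
After op 2 (delete): buffer="gwcs" (len 4), cursors c1@0 c2@2 c3@3, authorship ....
After op 3 (add_cursor(2)): buffer="gwcs" (len 4), cursors c1@0 c2@2 c4@2 c3@3, authorship ....
After op 4 (insert('i')): buffer="igwiicis" (len 8), cursors c1@1 c2@5 c4@5 c3@7, authorship 1..24.3.
After op 5 (move_left): buffer="igwiicis" (len 8), cursors c1@0 c2@4 c4@4 c3@6, authorship 1..24.3.
After op 6 (move_right): buffer="igwiicis" (len 8), cursors c1@1 c2@5 c4@5 c3@7, authorship 1..24.3.
After op 7 (move_left): buffer="igwiicis" (len 8), cursors c1@0 c2@4 c4@4 c3@6, authorship 1..24.3.
After op 8 (insert('e')): buffer="eigwieeiceis" (len 12), cursors c1@1 c2@7 c4@7 c3@10, authorship 11..2244.33.

Answer: eigwieeiceis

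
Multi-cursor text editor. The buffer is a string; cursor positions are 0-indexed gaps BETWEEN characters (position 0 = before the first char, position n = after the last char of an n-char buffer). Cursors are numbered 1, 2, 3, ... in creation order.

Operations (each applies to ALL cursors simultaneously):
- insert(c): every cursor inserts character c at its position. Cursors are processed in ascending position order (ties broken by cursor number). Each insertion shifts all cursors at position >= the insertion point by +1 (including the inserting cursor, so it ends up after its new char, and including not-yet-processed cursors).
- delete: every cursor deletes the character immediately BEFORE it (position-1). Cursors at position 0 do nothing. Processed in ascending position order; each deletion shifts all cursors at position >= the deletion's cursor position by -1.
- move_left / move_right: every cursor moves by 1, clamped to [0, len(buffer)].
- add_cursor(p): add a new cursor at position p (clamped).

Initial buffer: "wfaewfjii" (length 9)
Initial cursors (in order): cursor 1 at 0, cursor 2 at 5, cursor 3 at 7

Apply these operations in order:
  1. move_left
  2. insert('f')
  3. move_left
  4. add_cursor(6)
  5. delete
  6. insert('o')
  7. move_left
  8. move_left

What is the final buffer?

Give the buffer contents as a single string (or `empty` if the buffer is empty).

Answer: ofwfaoowofjii

Derivation:
After op 1 (move_left): buffer="wfaewfjii" (len 9), cursors c1@0 c2@4 c3@6, authorship .........
After op 2 (insert('f')): buffer="fwfaefwffjii" (len 12), cursors c1@1 c2@6 c3@9, authorship 1....2..3...
After op 3 (move_left): buffer="fwfaefwffjii" (len 12), cursors c1@0 c2@5 c3@8, authorship 1....2..3...
After op 4 (add_cursor(6)): buffer="fwfaefwffjii" (len 12), cursors c1@0 c2@5 c4@6 c3@8, authorship 1....2..3...
After op 5 (delete): buffer="fwfawfjii" (len 9), cursors c1@0 c2@4 c4@4 c3@5, authorship 1....3...
After op 6 (insert('o')): buffer="ofwfaoowofjii" (len 13), cursors c1@1 c2@7 c4@7 c3@9, authorship 11...24.33...
After op 7 (move_left): buffer="ofwfaoowofjii" (len 13), cursors c1@0 c2@6 c4@6 c3@8, authorship 11...24.33...
After op 8 (move_left): buffer="ofwfaoowofjii" (len 13), cursors c1@0 c2@5 c4@5 c3@7, authorship 11...24.33...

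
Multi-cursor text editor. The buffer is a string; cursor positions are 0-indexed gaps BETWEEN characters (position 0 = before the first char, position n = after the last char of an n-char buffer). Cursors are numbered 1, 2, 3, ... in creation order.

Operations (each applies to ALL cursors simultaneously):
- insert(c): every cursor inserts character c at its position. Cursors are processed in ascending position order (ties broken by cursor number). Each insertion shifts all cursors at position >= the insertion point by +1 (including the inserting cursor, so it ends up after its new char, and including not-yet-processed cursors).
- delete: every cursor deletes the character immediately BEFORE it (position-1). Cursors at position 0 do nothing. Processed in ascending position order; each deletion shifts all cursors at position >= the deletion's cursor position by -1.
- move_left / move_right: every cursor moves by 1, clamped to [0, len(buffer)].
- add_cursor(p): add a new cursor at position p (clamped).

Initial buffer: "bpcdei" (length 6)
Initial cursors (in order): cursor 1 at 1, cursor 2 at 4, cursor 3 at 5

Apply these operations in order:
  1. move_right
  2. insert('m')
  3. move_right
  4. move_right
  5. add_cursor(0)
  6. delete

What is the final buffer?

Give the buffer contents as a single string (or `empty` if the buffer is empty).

Answer: bpmcem

Derivation:
After op 1 (move_right): buffer="bpcdei" (len 6), cursors c1@2 c2@5 c3@6, authorship ......
After op 2 (insert('m')): buffer="bpmcdemim" (len 9), cursors c1@3 c2@7 c3@9, authorship ..1...2.3
After op 3 (move_right): buffer="bpmcdemim" (len 9), cursors c1@4 c2@8 c3@9, authorship ..1...2.3
After op 4 (move_right): buffer="bpmcdemim" (len 9), cursors c1@5 c2@9 c3@9, authorship ..1...2.3
After op 5 (add_cursor(0)): buffer="bpmcdemim" (len 9), cursors c4@0 c1@5 c2@9 c3@9, authorship ..1...2.3
After op 6 (delete): buffer="bpmcem" (len 6), cursors c4@0 c1@4 c2@6 c3@6, authorship ..1..2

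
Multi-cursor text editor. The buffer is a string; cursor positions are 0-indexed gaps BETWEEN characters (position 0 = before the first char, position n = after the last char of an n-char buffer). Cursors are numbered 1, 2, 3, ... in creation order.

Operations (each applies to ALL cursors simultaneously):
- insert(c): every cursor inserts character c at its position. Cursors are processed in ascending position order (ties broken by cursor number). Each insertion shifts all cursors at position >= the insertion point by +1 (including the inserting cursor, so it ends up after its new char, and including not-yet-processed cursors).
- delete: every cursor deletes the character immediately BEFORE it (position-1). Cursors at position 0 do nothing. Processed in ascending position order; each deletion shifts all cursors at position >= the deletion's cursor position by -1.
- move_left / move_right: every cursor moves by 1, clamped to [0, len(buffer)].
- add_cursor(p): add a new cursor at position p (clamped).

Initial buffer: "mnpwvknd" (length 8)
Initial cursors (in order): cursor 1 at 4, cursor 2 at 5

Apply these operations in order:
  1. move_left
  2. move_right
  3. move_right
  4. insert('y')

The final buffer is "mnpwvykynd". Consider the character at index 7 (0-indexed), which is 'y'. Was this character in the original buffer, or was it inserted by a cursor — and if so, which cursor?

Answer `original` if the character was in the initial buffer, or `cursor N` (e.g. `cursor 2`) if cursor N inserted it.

Answer: cursor 2

Derivation:
After op 1 (move_left): buffer="mnpwvknd" (len 8), cursors c1@3 c2@4, authorship ........
After op 2 (move_right): buffer="mnpwvknd" (len 8), cursors c1@4 c2@5, authorship ........
After op 3 (move_right): buffer="mnpwvknd" (len 8), cursors c1@5 c2@6, authorship ........
After op 4 (insert('y')): buffer="mnpwvykynd" (len 10), cursors c1@6 c2@8, authorship .....1.2..
Authorship (.=original, N=cursor N): . . . . . 1 . 2 . .
Index 7: author = 2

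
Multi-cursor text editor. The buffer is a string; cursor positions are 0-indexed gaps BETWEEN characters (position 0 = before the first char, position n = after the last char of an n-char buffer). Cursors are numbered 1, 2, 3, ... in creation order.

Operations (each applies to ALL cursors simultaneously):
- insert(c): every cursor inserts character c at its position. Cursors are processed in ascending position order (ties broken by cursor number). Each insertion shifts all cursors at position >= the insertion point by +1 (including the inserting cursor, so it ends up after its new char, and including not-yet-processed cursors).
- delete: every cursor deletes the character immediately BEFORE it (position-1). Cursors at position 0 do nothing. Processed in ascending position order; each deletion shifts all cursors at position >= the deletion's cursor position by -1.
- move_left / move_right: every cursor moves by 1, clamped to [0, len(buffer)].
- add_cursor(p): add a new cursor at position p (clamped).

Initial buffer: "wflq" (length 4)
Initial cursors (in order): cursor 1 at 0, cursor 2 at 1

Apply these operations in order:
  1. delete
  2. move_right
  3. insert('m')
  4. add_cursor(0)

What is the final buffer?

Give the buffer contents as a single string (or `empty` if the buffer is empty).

Answer: fmmlq

Derivation:
After op 1 (delete): buffer="flq" (len 3), cursors c1@0 c2@0, authorship ...
After op 2 (move_right): buffer="flq" (len 3), cursors c1@1 c2@1, authorship ...
After op 3 (insert('m')): buffer="fmmlq" (len 5), cursors c1@3 c2@3, authorship .12..
After op 4 (add_cursor(0)): buffer="fmmlq" (len 5), cursors c3@0 c1@3 c2@3, authorship .12..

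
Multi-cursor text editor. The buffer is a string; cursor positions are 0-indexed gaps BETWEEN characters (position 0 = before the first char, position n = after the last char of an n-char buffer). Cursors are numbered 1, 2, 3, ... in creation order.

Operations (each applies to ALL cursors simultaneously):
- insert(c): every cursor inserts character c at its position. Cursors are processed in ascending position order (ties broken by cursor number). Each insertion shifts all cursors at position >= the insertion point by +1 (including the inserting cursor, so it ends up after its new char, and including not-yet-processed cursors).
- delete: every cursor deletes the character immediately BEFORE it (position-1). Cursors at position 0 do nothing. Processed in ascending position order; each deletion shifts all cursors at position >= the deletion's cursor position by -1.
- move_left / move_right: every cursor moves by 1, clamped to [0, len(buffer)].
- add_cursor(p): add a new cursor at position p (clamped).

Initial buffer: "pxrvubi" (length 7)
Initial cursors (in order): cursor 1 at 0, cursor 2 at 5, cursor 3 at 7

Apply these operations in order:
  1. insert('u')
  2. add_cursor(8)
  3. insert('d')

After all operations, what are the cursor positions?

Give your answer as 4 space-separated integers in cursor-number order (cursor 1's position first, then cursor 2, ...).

Answer: 2 9 14 11

Derivation:
After op 1 (insert('u')): buffer="upxrvuubiu" (len 10), cursors c1@1 c2@7 c3@10, authorship 1.....2..3
After op 2 (add_cursor(8)): buffer="upxrvuubiu" (len 10), cursors c1@1 c2@7 c4@8 c3@10, authorship 1.....2..3
After op 3 (insert('d')): buffer="udpxrvuudbdiud" (len 14), cursors c1@2 c2@9 c4@11 c3@14, authorship 11.....22.4.33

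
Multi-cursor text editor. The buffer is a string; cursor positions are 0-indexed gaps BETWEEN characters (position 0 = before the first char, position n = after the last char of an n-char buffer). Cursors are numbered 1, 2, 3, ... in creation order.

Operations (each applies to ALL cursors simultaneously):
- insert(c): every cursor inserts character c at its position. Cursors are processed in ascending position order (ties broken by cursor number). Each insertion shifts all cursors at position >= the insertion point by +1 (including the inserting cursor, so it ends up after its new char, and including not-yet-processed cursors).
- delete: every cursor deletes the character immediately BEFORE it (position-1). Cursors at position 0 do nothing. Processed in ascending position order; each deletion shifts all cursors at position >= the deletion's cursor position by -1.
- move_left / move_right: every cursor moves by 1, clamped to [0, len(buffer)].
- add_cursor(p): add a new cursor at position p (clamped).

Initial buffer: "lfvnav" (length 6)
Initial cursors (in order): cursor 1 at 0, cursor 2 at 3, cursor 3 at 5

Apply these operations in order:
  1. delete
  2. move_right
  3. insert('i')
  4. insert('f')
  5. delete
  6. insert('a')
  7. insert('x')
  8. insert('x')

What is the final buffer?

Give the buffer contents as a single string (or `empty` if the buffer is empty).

After op 1 (delete): buffer="lfnv" (len 4), cursors c1@0 c2@2 c3@3, authorship ....
After op 2 (move_right): buffer="lfnv" (len 4), cursors c1@1 c2@3 c3@4, authorship ....
After op 3 (insert('i')): buffer="lifnivi" (len 7), cursors c1@2 c2@5 c3@7, authorship .1..2.3
After op 4 (insert('f')): buffer="liffnifvif" (len 10), cursors c1@3 c2@7 c3@10, authorship .11..22.33
After op 5 (delete): buffer="lifnivi" (len 7), cursors c1@2 c2@5 c3@7, authorship .1..2.3
After op 6 (insert('a')): buffer="liafniavia" (len 10), cursors c1@3 c2@7 c3@10, authorship .11..22.33
After op 7 (insert('x')): buffer="liaxfniaxviax" (len 13), cursors c1@4 c2@9 c3@13, authorship .111..222.333
After op 8 (insert('x')): buffer="liaxxfniaxxviaxx" (len 16), cursors c1@5 c2@11 c3@16, authorship .1111..2222.3333

Answer: liaxxfniaxxviaxx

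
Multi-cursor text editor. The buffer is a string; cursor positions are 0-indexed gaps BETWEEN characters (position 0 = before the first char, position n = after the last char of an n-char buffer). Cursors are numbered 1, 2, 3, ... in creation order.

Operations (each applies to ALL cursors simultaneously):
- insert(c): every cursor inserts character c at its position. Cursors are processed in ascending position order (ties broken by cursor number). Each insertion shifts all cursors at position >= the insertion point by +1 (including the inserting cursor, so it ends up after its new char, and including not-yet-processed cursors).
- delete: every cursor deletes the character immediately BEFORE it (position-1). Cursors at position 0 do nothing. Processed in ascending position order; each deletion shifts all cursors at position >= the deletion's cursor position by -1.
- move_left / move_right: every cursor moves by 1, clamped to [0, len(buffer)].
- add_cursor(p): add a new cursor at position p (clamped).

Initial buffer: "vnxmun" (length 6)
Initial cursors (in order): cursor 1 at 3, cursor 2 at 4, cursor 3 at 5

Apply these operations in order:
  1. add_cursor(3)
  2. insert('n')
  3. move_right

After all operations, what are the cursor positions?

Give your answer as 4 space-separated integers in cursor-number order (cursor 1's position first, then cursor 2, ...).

Answer: 6 8 10 6

Derivation:
After op 1 (add_cursor(3)): buffer="vnxmun" (len 6), cursors c1@3 c4@3 c2@4 c3@5, authorship ......
After op 2 (insert('n')): buffer="vnxnnmnunn" (len 10), cursors c1@5 c4@5 c2@7 c3@9, authorship ...14.2.3.
After op 3 (move_right): buffer="vnxnnmnunn" (len 10), cursors c1@6 c4@6 c2@8 c3@10, authorship ...14.2.3.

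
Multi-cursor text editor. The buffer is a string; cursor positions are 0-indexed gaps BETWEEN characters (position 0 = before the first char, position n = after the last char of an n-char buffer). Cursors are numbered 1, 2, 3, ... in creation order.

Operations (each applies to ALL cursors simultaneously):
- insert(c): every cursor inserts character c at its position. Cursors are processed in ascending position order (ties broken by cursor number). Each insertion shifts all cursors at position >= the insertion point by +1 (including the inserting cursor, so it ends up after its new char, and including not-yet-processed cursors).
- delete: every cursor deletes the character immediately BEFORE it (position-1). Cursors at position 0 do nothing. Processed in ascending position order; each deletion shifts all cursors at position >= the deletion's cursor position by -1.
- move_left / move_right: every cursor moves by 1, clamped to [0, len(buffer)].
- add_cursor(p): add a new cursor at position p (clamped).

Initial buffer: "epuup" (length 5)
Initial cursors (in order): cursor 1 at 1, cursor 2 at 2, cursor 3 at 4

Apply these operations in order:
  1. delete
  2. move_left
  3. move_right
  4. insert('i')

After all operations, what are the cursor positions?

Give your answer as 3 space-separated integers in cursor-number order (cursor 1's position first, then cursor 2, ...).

Answer: 4 4 4

Derivation:
After op 1 (delete): buffer="up" (len 2), cursors c1@0 c2@0 c3@1, authorship ..
After op 2 (move_left): buffer="up" (len 2), cursors c1@0 c2@0 c3@0, authorship ..
After op 3 (move_right): buffer="up" (len 2), cursors c1@1 c2@1 c3@1, authorship ..
After op 4 (insert('i')): buffer="uiiip" (len 5), cursors c1@4 c2@4 c3@4, authorship .123.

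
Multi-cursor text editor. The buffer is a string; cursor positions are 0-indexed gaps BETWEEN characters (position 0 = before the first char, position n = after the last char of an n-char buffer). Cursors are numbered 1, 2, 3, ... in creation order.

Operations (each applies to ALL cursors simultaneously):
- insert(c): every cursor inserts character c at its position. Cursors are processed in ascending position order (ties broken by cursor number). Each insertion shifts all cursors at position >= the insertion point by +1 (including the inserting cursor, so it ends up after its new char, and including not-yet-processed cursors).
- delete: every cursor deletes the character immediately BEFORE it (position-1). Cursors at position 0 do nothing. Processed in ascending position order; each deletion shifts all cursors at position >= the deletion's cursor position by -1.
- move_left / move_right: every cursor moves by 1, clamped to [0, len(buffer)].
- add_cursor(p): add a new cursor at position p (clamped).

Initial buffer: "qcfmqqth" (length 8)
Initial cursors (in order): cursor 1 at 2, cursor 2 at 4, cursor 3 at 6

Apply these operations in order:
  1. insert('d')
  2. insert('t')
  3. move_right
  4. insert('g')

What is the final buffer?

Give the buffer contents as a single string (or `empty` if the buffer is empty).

Answer: qcdtfgmdtqgqdttgh

Derivation:
After op 1 (insert('d')): buffer="qcdfmdqqdth" (len 11), cursors c1@3 c2@6 c3@9, authorship ..1..2..3..
After op 2 (insert('t')): buffer="qcdtfmdtqqdtth" (len 14), cursors c1@4 c2@8 c3@12, authorship ..11..22..33..
After op 3 (move_right): buffer="qcdtfmdtqqdtth" (len 14), cursors c1@5 c2@9 c3@13, authorship ..11..22..33..
After op 4 (insert('g')): buffer="qcdtfgmdtqgqdttgh" (len 17), cursors c1@6 c2@11 c3@16, authorship ..11.1.22.2.33.3.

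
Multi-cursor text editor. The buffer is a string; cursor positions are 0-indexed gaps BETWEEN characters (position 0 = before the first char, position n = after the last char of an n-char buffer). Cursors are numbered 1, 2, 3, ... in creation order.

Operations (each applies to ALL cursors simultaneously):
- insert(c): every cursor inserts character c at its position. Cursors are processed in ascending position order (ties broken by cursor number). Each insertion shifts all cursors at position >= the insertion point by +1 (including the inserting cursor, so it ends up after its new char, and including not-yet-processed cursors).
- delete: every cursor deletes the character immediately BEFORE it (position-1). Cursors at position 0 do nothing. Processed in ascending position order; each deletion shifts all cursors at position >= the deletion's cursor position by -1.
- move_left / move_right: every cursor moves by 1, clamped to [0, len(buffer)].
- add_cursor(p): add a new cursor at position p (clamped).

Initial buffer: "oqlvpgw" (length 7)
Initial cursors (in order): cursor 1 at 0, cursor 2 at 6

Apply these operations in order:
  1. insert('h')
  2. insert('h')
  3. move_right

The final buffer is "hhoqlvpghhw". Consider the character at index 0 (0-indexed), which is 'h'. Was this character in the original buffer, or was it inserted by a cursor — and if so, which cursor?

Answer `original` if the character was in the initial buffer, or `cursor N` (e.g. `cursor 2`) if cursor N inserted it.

Answer: cursor 1

Derivation:
After op 1 (insert('h')): buffer="hoqlvpghw" (len 9), cursors c1@1 c2@8, authorship 1......2.
After op 2 (insert('h')): buffer="hhoqlvpghhw" (len 11), cursors c1@2 c2@10, authorship 11......22.
After op 3 (move_right): buffer="hhoqlvpghhw" (len 11), cursors c1@3 c2@11, authorship 11......22.
Authorship (.=original, N=cursor N): 1 1 . . . . . . 2 2 .
Index 0: author = 1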